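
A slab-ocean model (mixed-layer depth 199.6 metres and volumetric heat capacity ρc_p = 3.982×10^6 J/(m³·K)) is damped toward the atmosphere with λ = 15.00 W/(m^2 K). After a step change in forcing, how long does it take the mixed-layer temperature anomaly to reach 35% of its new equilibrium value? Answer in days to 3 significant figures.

264 days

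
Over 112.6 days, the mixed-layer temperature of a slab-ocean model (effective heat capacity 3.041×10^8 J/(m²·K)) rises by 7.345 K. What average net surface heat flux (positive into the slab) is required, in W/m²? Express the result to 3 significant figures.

230

Areal heat capacity C = 3.041×10^8 J/(m²·K) (given).
Required heat per unit area: Q = C ΔT = 3.04×10^8 × 7.345 = 2.23×10^9 J/m².
Flux F = Q / Δt = 2.23×10^9 / 9.73×10^6 s = 230 W/m².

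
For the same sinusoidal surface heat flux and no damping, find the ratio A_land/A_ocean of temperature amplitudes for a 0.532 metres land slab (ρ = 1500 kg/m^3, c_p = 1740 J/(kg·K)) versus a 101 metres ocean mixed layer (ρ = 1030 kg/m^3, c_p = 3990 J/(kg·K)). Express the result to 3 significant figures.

299

C_ocean = 1030 × 3990 × 101 = 4.15×10^8 J/(m²·K).
C_land = 1500 × 1740 × 0.532 = 1.39×10^6 J/(m²·K).
Undamped amplitude ∝ 1/C, so A_land/A_ocean = C_ocean/C_land = 299.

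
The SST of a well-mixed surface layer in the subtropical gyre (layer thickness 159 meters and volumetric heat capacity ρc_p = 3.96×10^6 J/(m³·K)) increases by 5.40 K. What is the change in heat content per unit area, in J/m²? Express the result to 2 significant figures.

3.4×10^9

Areal heat capacity C = ρc_p × D = 3.96×10^6 × 159 = 6.30×10^8 J/(m²·K).
ΔQ = C ΔT = 6.30×10^8 × 5.40 = 3.40×10^9 J/m².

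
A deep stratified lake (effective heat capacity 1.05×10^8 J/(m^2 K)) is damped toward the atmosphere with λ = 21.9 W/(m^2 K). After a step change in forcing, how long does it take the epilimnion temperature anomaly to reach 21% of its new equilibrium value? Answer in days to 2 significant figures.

Areal heat capacity C = 1.05×10^8 J/(m^2 K) (given).
τ = C / λ = 1.05×10^8 / 21.9 = 4.79×10^6 s.
Fraction reached: 1 − e^(−t/τ) = 0.21 ⇒ t = −τ ln(1 − 0.21) = τ × 0.236.
t = 1.13×10^6 s = 13.1 days.

13 days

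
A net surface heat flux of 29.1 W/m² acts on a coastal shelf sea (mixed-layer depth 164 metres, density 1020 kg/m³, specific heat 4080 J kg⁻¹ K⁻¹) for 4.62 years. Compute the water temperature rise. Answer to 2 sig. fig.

Areal heat capacity C = ρ c_p D = 1020 × 4080 × 164 = 6.83×10^8 J m⁻² K⁻¹.
Net heat input Q = F Δt = 29.1 × (4.62 years × 3.156×10^7 s/year) = 4.24×10^9 J/m².
ΔT = Q / C = 4.24×10^9 / 6.83×10^8 = 6.22 K.

6.2 K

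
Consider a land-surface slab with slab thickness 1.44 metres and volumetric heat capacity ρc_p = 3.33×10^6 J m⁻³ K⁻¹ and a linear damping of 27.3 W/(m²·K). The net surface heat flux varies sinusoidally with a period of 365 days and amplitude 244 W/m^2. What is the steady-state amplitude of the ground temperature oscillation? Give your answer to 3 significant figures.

Areal heat capacity C = ρc_p × D = 3.33×10^6 × 1.44 = 4.80×10^6 J/(m²·K).
Angular frequency ω = 2π / T = 2π / 3.15×10^7 s = 1.99×10^-7 s⁻¹.
√((Cω)² + λ²) = √((0.955)² + 27.3²) = 27.3 W/(m²·K).
Amplitude A = F₀ / √((Cω)²+λ²) = 244 / 27.3 = 8.93 K.

8.93 K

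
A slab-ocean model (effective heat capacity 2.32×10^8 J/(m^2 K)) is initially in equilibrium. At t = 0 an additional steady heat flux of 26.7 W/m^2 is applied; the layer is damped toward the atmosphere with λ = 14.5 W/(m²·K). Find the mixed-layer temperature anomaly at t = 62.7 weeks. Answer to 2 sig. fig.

1.7 K

Areal heat capacity C = 2.32×10^8 J/(m^2 K) (given).
τ = C / λ = 2.32×10^8 / 14.5 = 1.60×10^7 s.
Equilibrium anomaly ΔT_eq = F / λ = 26.7 / 14.5 = 1.84 K.
t = 62.7 weeks = 3.79×10^7 s, so t/τ = 2.37.
ΔT(t) = ΔT_eq (1 − e^(−t/τ)) = 1.84 × (1 − e^−2.37) = 1.67 K.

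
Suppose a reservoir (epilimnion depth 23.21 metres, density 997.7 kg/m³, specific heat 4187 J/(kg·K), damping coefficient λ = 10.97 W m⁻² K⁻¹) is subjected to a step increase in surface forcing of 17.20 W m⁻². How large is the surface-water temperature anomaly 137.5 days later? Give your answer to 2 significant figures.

Areal heat capacity C = ρ c_p D = 997.7 × 4187 × 23.21 = 9.70×10^7 J/(m²·K).
τ = C / λ = 9.70×10^7 / 10.97 = 8.84×10^6 s.
Equilibrium anomaly ΔT_eq = F / λ = 17.20 / 10.97 = 1.57 K.
t = 137.5 days = 1.19×10^7 s, so t/τ = 1.34.
ΔT(t) = ΔT_eq (1 − e^(−t/τ)) = 1.57 × (1 − e^−1.34) = 1.16 K.

1.2 K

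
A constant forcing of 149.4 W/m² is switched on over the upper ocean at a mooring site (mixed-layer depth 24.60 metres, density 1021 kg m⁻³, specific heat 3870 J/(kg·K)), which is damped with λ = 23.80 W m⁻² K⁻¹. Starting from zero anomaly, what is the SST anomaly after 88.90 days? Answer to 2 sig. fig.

Areal heat capacity C = ρ c_p D = 1021 × 3870 × 24.60 = 9.72×10^7 J/(m²·K).
τ = C / λ = 9.72×10^7 / 23.80 = 4.08×10^6 s.
Equilibrium anomaly ΔT_eq = F / λ = 149.4 / 23.80 = 6.28 K.
t = 88.90 days = 7.68×10^6 s, so t/τ = 1.88.
ΔT(t) = ΔT_eq (1 − e^(−t/τ)) = 6.28 × (1 − e^−1.88) = 5.32 K.

5.3 K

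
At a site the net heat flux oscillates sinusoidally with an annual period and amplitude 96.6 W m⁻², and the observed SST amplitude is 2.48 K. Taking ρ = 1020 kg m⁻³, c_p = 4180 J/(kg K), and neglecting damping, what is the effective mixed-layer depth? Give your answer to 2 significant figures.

ω = 2π / 3.15×10^7 s = 1.99×10^-7 s⁻¹.
Required C = F₀ / (A ω) = 96.6 / (2.48 × 1.99×10^-7) = 1.96×10^8 J/(m²·K).
D = C / (ρ c_p) = 1.96×10^8 / (1020 × 4180) = 45.9 m.

46 m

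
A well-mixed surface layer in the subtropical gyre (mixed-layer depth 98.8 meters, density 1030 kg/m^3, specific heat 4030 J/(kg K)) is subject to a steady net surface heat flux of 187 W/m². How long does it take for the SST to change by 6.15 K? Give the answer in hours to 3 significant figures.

3750 hours

Areal heat capacity C = ρ c_p D = 1030 × 4030 × 98.8 = 4.10×10^8 J/(m^2 K).
Time required: Δt = C ΔT / F = 4.10×10^8 × 6.15 / 187 = 1.35×10^7 s.
In hours: 1.35×10^7 s / (3600 s/hour) = 3750 hours.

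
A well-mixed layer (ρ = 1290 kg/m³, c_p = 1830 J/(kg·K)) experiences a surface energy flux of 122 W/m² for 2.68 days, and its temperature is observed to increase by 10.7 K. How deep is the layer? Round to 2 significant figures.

Heat input Q = F Δt = 122 × 2.32×10^5 s = 2.82×10^7 J/m².
Required areal heat capacity C = Q / ΔT = 2.64×10^6 J/(m²·K).
Depth D = C / (ρ c_p) = 2.64×10^6 / (1290 × 1830) = 1.12 m.

1.1 m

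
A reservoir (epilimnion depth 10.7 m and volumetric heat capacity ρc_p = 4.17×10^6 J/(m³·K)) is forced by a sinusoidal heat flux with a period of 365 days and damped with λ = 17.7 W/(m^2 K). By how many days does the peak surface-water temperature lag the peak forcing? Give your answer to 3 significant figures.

Areal heat capacity C = ρc_p × D = 4.17×10^6 × 10.7 = 4.46×10^7 J/(m²·K).
ω = 2π / 3.15×10^7 s = 1.99×10^-7 s⁻¹.
Phase lag φ = arctan(Cω/λ) = arctan(8.89/17.7) = 0.465 rad.
Time lag = φ / ω = 0.465 / 1.99×10^-7 = 2.34×10^6 s = 27.0 days.

27.0 days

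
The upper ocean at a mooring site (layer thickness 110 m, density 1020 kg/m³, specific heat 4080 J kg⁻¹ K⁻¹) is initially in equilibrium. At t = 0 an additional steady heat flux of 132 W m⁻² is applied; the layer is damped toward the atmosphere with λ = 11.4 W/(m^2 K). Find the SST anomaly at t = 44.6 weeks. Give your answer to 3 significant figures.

Areal heat capacity C = ρ c_p D = 1020 × 4080 × 110 = 4.58×10^8 J/(m^2 K).
τ = C / λ = 4.58×10^8 / 11.4 = 4.02×10^7 s.
Equilibrium anomaly ΔT_eq = F / λ = 132 / 11.4 = 11.6 K.
t = 44.6 weeks = 2.70×10^7 s, so t/τ = 0.672.
ΔT(t) = ΔT_eq (1 − e^(−t/τ)) = 11.6 × (1 − e^−0.672) = 5.66 K.

5.66 K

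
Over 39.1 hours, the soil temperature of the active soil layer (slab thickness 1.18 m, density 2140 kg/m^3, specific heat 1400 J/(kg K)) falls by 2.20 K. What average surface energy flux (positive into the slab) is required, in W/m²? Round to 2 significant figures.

Areal heat capacity C = ρ c_p D = 2140 × 1400 × 1.18 = 3.54×10^6 J m⁻² K⁻¹.
Required heat per unit area: Q = C ΔT = 3.54×10^6 × -2.20 = -7.78×10^6 J/m².
Flux F = Q / Δt = -7.78×10^6 / 1.41×10^5 s = -55.3 W/m².

-55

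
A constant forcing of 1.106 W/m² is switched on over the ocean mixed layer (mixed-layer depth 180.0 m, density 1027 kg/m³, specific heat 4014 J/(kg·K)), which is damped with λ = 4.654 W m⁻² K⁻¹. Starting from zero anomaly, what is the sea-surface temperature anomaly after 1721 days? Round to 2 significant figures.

0.14 K

Areal heat capacity C = ρ c_p D = 1027 × 4014 × 180.0 = 7.42×10^8 J/(m²·K).
τ = C / λ = 7.42×10^8 / 4.654 = 1.59×10^8 s.
Equilibrium anomaly ΔT_eq = F / λ = 1.106 / 4.654 = 0.238 K.
t = 1721 days = 1.49×10^8 s, so t/τ = 0.933.
ΔT(t) = ΔT_eq (1 − e^(−t/τ)) = 0.238 × (1 − e^−0.933) = 0.144 K.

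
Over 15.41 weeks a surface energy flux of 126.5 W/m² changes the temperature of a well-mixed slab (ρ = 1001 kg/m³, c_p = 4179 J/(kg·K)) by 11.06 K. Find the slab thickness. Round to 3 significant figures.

Heat input Q = F Δt = 126.5 × 9.32×10^6 s = 1.18×10^9 J/m².
Required areal heat capacity C = Q / ΔT = 1.07×10^8 J/(m²·K).
Depth D = C / (ρ c_p) = 1.07×10^8 / (1001 × 4179) = 25.5 m.

25.5 m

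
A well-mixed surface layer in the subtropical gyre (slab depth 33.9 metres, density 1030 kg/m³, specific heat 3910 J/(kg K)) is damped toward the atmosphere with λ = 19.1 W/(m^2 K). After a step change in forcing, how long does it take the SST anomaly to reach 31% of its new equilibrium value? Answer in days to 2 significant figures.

31 days

Areal heat capacity C = ρ c_p D = 1030 × 3910 × 33.9 = 1.37×10^8 J m⁻² K⁻¹.
τ = C / λ = 1.37×10^8 / 19.1 = 7.15×10^6 s.
Fraction reached: 1 − e^(−t/τ) = 0.31 ⇒ t = −τ ln(1 − 0.31) = τ × 0.371.
t = 2.65×10^6 s = 30.7 days.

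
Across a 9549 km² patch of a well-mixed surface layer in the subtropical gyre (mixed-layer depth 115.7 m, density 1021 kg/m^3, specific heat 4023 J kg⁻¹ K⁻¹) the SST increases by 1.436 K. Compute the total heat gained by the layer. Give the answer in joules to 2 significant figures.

6.5×10^18 J

Areal heat capacity C = ρ c_p D = 1021 × 4023 × 115.7 = 4.75×10^8 J m⁻² K⁻¹.
Heat per unit area: q = C ΔT = 4.75×10^8 × 1.436 = 6.82×10^8 J/m².
Total heat: Q = q × A = 6.82×10^8 × (9549 × 10⁶ m²) = 6.52×10^18 J.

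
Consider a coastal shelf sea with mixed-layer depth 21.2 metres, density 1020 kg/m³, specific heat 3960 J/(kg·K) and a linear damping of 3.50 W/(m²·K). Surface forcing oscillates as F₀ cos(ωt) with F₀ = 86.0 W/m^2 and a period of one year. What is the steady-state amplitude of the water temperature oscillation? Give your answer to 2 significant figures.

Areal heat capacity C = ρ c_p D = 1020 × 3960 × 21.2 = 8.56×10^7 J/(m²·K).
Angular frequency ω = 2π / T = 2π / 3.15×10^7 s = 1.99×10^-7 s⁻¹.
√((Cω)² + λ²) = √((17.1)² + 3.50²) = 17.4 W/(m²·K).
Amplitude A = F₀ / √((Cω)²+λ²) = 86.0 / 17.4 = 4.94 K.

4.9 K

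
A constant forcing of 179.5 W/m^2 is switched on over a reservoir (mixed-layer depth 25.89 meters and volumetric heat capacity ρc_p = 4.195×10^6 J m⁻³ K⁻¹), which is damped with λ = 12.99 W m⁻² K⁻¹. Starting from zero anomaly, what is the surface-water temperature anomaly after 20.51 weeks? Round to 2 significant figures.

11 K

Areal heat capacity C = ρc_p × D = 4.195×10^6 × 25.89 = 1.09×10^8 J/(m²·K).
τ = C / λ = 1.09×10^8 / 12.99 = 8.36×10^6 s.
Equilibrium anomaly ΔT_eq = F / λ = 179.5 / 12.99 = 13.8 K.
t = 20.51 weeks = 1.24×10^7 s, so t/τ = 1.48.
ΔT(t) = ΔT_eq (1 − e^(−t/τ)) = 13.8 × (1 − e^−1.48) = 10.7 K.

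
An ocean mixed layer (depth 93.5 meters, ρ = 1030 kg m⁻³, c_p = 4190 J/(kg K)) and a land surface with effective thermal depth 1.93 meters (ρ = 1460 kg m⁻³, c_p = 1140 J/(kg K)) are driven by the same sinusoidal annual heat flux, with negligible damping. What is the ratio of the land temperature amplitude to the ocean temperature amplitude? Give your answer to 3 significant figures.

C_ocean = 1030 × 4190 × 93.5 = 4.04×10^8 J/(m²·K).
C_land = 1460 × 1140 × 1.93 = 3.21×10^6 J/(m²·K).
Undamped amplitude ∝ 1/C, so A_land/A_ocean = C_ocean/C_land = 126.

126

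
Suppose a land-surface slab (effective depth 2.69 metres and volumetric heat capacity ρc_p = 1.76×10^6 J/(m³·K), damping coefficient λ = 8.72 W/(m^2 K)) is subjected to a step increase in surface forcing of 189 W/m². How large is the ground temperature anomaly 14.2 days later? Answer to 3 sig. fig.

19.4 K

Areal heat capacity C = ρc_p × D = 1.76×10^6 × 2.69 = 4.73×10^6 J/(m²·K).
τ = C / λ = 4.73×10^6 / 8.72 = 5.43×10^5 s.
Equilibrium anomaly ΔT_eq = F / λ = 189 / 8.72 = 21.7 K.
t = 14.2 days = 1.23×10^6 s, so t/τ = 2.26.
ΔT(t) = ΔT_eq (1 − e^(−t/τ)) = 21.7 × (1 − e^−2.26) = 19.4 K.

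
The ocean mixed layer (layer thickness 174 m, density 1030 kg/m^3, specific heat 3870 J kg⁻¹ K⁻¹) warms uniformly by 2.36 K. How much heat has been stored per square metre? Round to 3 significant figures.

1.64×10^9

Areal heat capacity C = ρ c_p D = 1030 × 3870 × 174 = 6.94×10^8 J m⁻² K⁻¹.
ΔQ = C ΔT = 6.94×10^8 × 2.36 = 1.64×10^9 J/m².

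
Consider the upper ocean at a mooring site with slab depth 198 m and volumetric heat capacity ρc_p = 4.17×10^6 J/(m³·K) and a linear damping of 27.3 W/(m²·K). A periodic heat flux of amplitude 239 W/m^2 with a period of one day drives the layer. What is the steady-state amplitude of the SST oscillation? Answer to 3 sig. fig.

0.00398 K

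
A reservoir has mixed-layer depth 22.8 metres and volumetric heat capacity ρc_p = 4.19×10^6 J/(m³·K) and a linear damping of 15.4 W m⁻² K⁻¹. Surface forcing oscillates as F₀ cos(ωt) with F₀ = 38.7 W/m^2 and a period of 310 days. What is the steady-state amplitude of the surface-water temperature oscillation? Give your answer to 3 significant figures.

1.42 K

Areal heat capacity C = ρc_p × D = 4.19×10^6 × 22.8 = 9.55×10^7 J m⁻² K⁻¹.
Angular frequency ω = 2π / T = 2π / 2.68×10^7 s = 2.35×10^-7 s⁻¹.
√((Cω)² + λ²) = √((22.4)² + 15.4²) = 27.2 W/(m²·K).
Amplitude A = F₀ / √((Cω)²+λ²) = 38.7 / 27.2 = 1.42 K.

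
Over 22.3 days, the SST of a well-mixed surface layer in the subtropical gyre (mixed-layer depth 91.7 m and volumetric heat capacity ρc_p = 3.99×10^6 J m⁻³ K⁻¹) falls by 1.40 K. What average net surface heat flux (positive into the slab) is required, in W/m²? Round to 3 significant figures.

Areal heat capacity C = ρc_p × D = 3.99×10^6 × 91.7 = 3.66×10^8 J/(m²·K).
Required heat per unit area: Q = C ΔT = 3.66×10^8 × -1.40 = -5.12×10^8 J/m².
Flux F = Q / Δt = -5.12×10^8 / 1.93×10^6 s = -266 W/m².

-266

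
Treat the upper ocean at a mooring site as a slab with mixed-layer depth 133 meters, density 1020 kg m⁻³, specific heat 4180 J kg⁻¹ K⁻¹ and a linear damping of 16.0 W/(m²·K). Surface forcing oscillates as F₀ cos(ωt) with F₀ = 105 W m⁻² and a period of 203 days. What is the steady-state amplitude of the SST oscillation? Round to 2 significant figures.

0.52 K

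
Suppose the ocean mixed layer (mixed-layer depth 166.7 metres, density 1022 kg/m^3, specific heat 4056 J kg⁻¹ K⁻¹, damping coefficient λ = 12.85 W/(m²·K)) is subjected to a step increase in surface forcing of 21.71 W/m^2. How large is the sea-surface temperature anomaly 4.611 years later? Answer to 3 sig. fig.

Areal heat capacity C = ρ c_p D = 1022 × 4056 × 166.7 = 6.91×10^8 J m⁻² K⁻¹.
τ = C / λ = 6.91×10^8 / 12.85 = 5.38×10^7 s.
Equilibrium anomaly ΔT_eq = F / λ = 21.71 / 12.85 = 1.69 K.
t = 4.611 years = 1.46×10^8 s, so t/τ = 2.71.
ΔT(t) = ΔT_eq (1 − e^(−t/τ)) = 1.69 × (1 − e^−2.71) = 1.58 K.

1.58 K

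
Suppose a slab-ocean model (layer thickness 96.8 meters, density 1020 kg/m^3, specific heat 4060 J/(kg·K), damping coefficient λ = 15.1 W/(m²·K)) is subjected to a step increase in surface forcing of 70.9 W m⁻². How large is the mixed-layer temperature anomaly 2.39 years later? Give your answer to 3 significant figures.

4.42 K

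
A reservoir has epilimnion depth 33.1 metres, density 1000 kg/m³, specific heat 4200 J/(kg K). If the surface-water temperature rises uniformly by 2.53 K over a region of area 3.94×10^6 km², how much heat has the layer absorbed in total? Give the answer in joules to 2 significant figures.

1.4×10^21 J

Areal heat capacity C = ρ c_p D = 1000 × 4200 × 33.1 = 1.39×10^8 J m⁻² K⁻¹.
Heat per unit area: q = C ΔT = 1.39×10^8 × 2.53 = 3.52×10^8 J/m².
Total heat: Q = q × A = 3.52×10^8 × (3.94×10^6 × 10⁶ m²) = 1.39×10^21 J.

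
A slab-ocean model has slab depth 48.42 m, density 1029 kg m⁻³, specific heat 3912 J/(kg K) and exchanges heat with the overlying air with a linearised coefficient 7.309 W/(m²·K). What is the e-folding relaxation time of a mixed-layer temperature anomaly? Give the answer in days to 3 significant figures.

309 days

Areal heat capacity C = ρ c_p D = 1029 × 3912 × 48.42 = 1.95×10^8 J/(m^2 K).
Relaxation time τ = C / λ = 1.95×10^8 / 7.309 = 2.67×10^7 s.
In days: 2.67×10^7 s / (86400 s/day) = 309 days.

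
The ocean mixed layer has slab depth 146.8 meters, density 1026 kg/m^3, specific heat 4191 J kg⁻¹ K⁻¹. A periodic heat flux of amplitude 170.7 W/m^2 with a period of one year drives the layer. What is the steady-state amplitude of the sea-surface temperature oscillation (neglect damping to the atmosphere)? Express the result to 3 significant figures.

1.36 K

Areal heat capacity C = ρ c_p D = 1026 × 4191 × 146.8 = 6.31×10^8 J/(m²·K).
Angular frequency ω = 2π / T = 2π / 3.15×10^7 s = 1.99×10^-7 s⁻¹.
Cω = 6.31×10^8 × 1.99×10^-7 = 126 W/(m²·K).
Amplitude A = F₀ / (Cω) = 170.7 / 126 = 1.36 K.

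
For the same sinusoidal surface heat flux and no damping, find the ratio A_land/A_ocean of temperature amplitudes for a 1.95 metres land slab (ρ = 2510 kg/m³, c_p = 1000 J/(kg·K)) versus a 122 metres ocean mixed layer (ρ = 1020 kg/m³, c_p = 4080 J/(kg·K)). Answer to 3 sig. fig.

C_ocean = 1020 × 4080 × 122 = 5.08×10^8 J/(m²·K).
C_land = 2510 × 1000 × 1.95 = 4.89×10^6 J/(m²·K).
Undamped amplitude ∝ 1/C, so A_land/A_ocean = C_ocean/C_land = 104.

104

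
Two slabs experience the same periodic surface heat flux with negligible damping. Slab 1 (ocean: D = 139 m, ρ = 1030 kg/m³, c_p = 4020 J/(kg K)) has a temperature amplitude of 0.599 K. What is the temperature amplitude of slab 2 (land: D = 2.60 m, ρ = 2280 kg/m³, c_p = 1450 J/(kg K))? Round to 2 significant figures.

40 K

C_ocean = 5.76×10^8 J/(m²·K); C_land = 8.60×10^6 J/(m²·K).
A ∝ 1/C ⇒ A_land = A_ocean × C_ocean/C_land = 0.599 × 67.0 = 40.1 K.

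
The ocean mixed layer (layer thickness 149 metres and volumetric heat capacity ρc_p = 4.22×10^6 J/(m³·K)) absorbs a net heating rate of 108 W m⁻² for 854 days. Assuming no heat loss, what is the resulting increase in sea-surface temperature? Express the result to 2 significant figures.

13 K

Areal heat capacity C = ρc_p × D = 4.22×10^6 × 149 = 6.29×10^8 J/(m²·K).
Net heat input Q = F Δt = 108 × (854 days × 86400 s/day) = 7.97×10^9 J/m².
ΔT = Q / C = 7.97×10^9 / 6.29×10^8 = 12.7 K.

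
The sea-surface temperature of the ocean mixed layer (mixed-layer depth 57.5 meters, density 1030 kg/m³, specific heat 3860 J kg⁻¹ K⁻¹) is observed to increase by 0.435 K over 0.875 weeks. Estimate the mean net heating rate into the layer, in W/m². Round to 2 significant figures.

190

Areal heat capacity C = ρ c_p D = 1030 × 3860 × 57.5 = 2.29×10^8 J m⁻² K⁻¹.
Required heat per unit area: Q = C ΔT = 2.29×10^8 × 0.435 = 9.94×10^7 J/m².
Flux F = Q / Δt = 9.94×10^7 / 5.29×10^5 s = 188 W/m².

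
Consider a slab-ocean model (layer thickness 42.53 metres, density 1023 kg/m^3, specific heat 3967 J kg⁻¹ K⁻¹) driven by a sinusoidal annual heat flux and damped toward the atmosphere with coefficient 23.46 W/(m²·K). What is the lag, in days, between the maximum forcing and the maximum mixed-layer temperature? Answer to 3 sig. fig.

56.5 days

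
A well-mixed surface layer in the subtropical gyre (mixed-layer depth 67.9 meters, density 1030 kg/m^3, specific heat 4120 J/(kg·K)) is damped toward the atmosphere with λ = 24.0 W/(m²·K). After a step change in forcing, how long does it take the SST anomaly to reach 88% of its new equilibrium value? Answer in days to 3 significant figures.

295 days

Areal heat capacity C = ρ c_p D = 1030 × 4120 × 67.9 = 2.88×10^8 J/(m²·K).
τ = C / λ = 2.88×10^8 / 24.0 = 1.20×10^7 s.
Fraction reached: 1 − e^(−t/τ) = 0.88 ⇒ t = −τ ln(1 − 0.88) = τ × 2.12.
t = 2.55×10^7 s = 295 days.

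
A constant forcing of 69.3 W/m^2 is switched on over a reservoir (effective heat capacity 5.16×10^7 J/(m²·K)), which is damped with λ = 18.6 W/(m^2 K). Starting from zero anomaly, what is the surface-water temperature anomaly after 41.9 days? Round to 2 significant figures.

Areal heat capacity C = 5.16×10^7 J/(m²·K) (given).
τ = C / λ = 5.16×10^7 / 18.6 = 2.77×10^6 s.
Equilibrium anomaly ΔT_eq = F / λ = 69.3 / 18.6 = 3.73 K.
t = 41.9 days = 3.62×10^6 s, so t/τ = 1.30.
ΔT(t) = ΔT_eq (1 − e^(−t/τ)) = 3.73 × (1 − e^−1.30) = 2.72 K.

2.7 K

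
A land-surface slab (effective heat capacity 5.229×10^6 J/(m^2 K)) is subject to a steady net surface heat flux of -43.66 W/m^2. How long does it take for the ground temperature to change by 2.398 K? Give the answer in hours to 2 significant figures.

80 hours

Areal heat capacity C = 5.229×10^6 J/(m^2 K) (given).
Time required: Δt = C ΔT / F = 5.23×10^6 × -2.398 / -43.66 = 2.87×10^5 s.
In hours: 2.87×10^5 s / (3600 s/hour) = 79.8 hours.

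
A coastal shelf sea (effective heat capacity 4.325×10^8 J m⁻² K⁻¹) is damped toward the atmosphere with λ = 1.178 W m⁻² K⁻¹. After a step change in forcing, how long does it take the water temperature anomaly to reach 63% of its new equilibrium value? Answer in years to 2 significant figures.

Areal heat capacity C = 4.325×10^8 J m⁻² K⁻¹ (given).
τ = C / λ = 4.32×10^8 / 1.178 = 3.67×10^8 s.
Fraction reached: 1 − e^(−t/τ) = 0.63 ⇒ t = −τ ln(1 − 0.63) = τ × 0.994.
t = 3.65×10^8 s = 11.6 years.

12 years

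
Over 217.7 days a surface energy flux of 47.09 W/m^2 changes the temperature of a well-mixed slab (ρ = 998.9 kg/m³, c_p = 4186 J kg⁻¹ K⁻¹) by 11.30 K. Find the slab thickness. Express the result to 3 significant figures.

18.7 m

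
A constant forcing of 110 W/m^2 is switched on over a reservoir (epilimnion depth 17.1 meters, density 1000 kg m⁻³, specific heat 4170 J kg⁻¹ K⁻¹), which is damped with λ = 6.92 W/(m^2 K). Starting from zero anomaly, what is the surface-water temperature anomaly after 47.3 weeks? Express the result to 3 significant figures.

14.9 K

Areal heat capacity C = ρ c_p D = 1000 × 4170 × 17.1 = 7.13×10^7 J/(m²·K).
τ = C / λ = 7.13×10^7 / 6.92 = 1.03×10^7 s.
Equilibrium anomaly ΔT_eq = F / λ = 110 / 6.92 = 15.9 K.
t = 47.3 weeks = 2.86×10^7 s, so t/τ = 2.78.
ΔT(t) = ΔT_eq (1 − e^(−t/τ)) = 15.9 × (1 − e^−2.78) = 14.9 K.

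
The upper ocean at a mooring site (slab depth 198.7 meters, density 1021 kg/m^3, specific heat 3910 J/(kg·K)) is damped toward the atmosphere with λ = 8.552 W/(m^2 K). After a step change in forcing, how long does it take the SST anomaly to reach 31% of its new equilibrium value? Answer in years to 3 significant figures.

Areal heat capacity C = ρ c_p D = 1021 × 3910 × 198.7 = 7.93×10^8 J/(m^2 K).
τ = C / λ = 7.93×10^8 / 8.552 = 9.28×10^7 s.
Fraction reached: 1 − e^(−t/τ) = 0.31 ⇒ t = −τ ln(1 − 0.31) = τ × 0.371.
t = 3.44×10^7 s = 1.09 years.

1.09 years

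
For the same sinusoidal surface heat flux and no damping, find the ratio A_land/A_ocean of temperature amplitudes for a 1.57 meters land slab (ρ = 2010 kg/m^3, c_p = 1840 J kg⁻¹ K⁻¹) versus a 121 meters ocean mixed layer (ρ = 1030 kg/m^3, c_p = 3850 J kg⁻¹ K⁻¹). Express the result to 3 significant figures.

82.6

C_ocean = 1030 × 3850 × 121 = 4.80×10^8 J/(m²·K).
C_land = 2010 × 1840 × 1.57 = 5.81×10^6 J/(m²·K).
Undamped amplitude ∝ 1/C, so A_land/A_ocean = C_ocean/C_land = 82.6.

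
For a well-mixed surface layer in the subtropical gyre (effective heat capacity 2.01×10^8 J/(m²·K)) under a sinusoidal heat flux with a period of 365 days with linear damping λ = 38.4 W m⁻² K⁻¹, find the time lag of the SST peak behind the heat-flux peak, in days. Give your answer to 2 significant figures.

Areal heat capacity C = 2.01×10^8 J/(m²·K) (given).
ω = 2π / 3.15×10^7 s = 1.99×10^-7 s⁻¹.
Phase lag φ = arctan(Cω/λ) = arctan(40.0/38.4) = 0.806 rad.
Time lag = φ / ω = 0.806 / 1.99×10^-7 = 4.05×10^6 s = 46.8 days.

47 days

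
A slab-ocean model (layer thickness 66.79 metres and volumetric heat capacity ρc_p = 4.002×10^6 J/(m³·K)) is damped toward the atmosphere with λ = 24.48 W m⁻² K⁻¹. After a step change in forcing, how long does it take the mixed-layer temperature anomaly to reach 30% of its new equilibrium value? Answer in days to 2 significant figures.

45 days

Areal heat capacity C = ρc_p × D = 4.002×10^6 × 66.79 = 2.67×10^8 J/(m^2 K).
τ = C / λ = 2.67×10^8 / 24.48 = 1.09×10^7 s.
Fraction reached: 1 − e^(−t/τ) = 0.30 ⇒ t = −τ ln(1 − 0.30) = τ × 0.357.
t = 3.89×10^6 s = 45.1 days.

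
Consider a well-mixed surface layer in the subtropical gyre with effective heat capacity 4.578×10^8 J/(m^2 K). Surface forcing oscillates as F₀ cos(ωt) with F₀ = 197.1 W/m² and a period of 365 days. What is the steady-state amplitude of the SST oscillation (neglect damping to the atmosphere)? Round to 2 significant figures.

Areal heat capacity C = 4.578×10^8 J/(m^2 K) (given).
Angular frequency ω = 2π / T = 2π / 3.15×10^7 s = 1.99×10^-7 s⁻¹.
Cω = 4.58×10^8 × 1.99×10^-7 = 91.2 W/(m²·K).
Amplitude A = F₀ / (Cω) = 197.1 / 91.2 = 2.16 K.

2.2 K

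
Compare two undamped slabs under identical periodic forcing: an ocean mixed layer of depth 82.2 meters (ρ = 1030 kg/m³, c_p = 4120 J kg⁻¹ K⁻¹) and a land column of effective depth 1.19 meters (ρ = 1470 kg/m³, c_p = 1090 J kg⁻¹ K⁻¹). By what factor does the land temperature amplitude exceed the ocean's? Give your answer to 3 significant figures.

C_ocean = 1030 × 4120 × 82.2 = 3.49×10^8 J/(m²·K).
C_land = 1470 × 1090 × 1.19 = 1.91×10^6 J/(m²·K).
Undamped amplitude ∝ 1/C, so A_land/A_ocean = C_ocean/C_land = 183.

183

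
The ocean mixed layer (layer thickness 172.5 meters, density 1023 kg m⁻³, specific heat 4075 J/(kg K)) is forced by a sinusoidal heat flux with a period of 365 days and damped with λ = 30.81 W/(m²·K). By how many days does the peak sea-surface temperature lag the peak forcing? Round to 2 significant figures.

79 days

Areal heat capacity C = ρ c_p D = 1023 × 4075 × 172.5 = 7.19×10^8 J/(m²·K).
ω = 2π / 3.15×10^7 s = 1.99×10^-7 s⁻¹.
Phase lag φ = arctan(Cω/λ) = arctan(143/30.81) = 1.36 rad.
Time lag = φ / ω = 1.36 / 1.99×10^-7 = 6.82×10^6 s = 78.9 days.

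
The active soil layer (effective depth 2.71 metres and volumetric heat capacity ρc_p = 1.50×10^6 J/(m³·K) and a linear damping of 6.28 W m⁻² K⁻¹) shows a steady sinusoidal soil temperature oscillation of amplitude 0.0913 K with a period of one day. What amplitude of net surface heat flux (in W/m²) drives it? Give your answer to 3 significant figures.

27.0

Areal heat capacity C = ρc_p × D = 1.50×10^6 × 2.71 = 4.06×10^6 J/(m^2 K).
ω = 2π / 86400 s = 7.27×10^-5 s⁻¹.
√((Cω)² + λ²) = √((296)² + 6.28²) = 296 W/(m²·K).
F₀ = A × √((Cω)²+λ²) = 0.0913 × 296 = 27.0 W/m².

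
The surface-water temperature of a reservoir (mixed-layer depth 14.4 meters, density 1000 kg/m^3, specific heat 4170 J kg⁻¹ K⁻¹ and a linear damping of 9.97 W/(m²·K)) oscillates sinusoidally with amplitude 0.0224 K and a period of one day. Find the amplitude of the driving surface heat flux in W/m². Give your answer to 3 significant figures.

Areal heat capacity C = ρ c_p D = 1000 × 4170 × 14.4 = 6.00×10^7 J/(m^2 K).
ω = 2π / 86400 s = 7.27×10^-5 s⁻¹.
√((Cω)² + λ²) = √((4370)² + 9.97²) = 4370 W/(m²·K).
F₀ = A × √((Cω)²+λ²) = 0.0224 × 4370 = 97.8 W/m².

97.8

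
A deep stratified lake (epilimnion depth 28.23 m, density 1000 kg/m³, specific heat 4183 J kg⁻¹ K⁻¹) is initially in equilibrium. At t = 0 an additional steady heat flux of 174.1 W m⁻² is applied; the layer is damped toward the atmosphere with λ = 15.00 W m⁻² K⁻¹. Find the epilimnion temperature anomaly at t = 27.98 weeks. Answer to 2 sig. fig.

Areal heat capacity C = ρ c_p D = 1000 × 4183 × 28.23 = 1.18×10^8 J m⁻² K⁻¹.
τ = C / λ = 1.18×10^8 / 15.00 = 7.87×10^6 s.
Equilibrium anomaly ΔT_eq = F / λ = 174.1 / 15.00 = 11.6 K.
t = 27.98 weeks = 1.69×10^7 s, so t/τ = 2.15.
ΔT(t) = ΔT_eq (1 − e^(−t/τ)) = 11.6 × (1 − e^−2.15) = 10.3 K.

10 K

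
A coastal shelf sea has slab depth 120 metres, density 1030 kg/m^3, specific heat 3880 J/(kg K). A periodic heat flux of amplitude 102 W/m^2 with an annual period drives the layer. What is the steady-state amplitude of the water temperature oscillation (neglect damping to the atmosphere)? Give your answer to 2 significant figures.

1.1 K

Areal heat capacity C = ρ c_p D = 1030 × 3880 × 120 = 4.80×10^8 J/(m^2 K).
Angular frequency ω = 2π / T = 2π / 3.15×10^7 s = 1.99×10^-7 s⁻¹.
Cω = 4.80×10^8 × 1.99×10^-7 = 95.5 W/(m²·K).
Amplitude A = F₀ / (Cω) = 102 / 95.5 = 1.07 K.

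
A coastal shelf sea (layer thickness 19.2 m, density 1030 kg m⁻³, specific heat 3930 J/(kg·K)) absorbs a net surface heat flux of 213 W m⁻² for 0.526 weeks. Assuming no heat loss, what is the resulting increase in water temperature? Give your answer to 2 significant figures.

Areal heat capacity C = ρ c_p D = 1030 × 3930 × 19.2 = 7.77×10^7 J/(m^2 K).
Net heat input Q = F Δt = 213 × (0.526 weeks × 6.048×10^5 s/week) = 6.78×10^7 J/m².
ΔT = Q / C = 6.78×10^7 / 7.77×10^7 = 0.872 K.

0.87 K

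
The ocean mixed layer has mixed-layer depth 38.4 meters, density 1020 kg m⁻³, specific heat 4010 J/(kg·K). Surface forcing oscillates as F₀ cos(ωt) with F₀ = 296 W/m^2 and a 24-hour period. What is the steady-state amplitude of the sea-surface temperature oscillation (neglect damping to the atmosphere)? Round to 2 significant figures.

0.026 K

Areal heat capacity C = ρ c_p D = 1020 × 4010 × 38.4 = 1.57×10^8 J m⁻² K⁻¹.
Angular frequency ω = 2π / T = 2π / 86400 s = 7.27×10^-5 s⁻¹.
Cω = 1.57×10^8 × 7.27×10^-5 = 11400 W/(m²·K).
Amplitude A = F₀ / (Cω) = 296 / 11400 = 0.0259 K.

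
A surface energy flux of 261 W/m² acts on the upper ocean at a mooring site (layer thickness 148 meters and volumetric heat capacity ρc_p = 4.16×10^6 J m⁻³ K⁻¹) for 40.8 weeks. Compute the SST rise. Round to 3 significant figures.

10.5 K

Areal heat capacity C = ρc_p × D = 4.16×10^6 × 148 = 6.16×10^8 J/(m²·K).
Net heat input Q = F Δt = 261 × (40.8 weeks × 6.048×10^5 s/week) = 6.44×10^9 J/m².
ΔT = Q / C = 6.44×10^9 / 6.16×10^8 = 10.5 K.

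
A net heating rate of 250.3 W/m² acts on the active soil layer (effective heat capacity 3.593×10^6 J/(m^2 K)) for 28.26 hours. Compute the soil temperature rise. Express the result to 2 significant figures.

Areal heat capacity C = 3.593×10^6 J/(m^2 K) (given).
Net heat input Q = F Δt = 250.3 × (28.26 hours × 3600 s/hour) = 2.55×10^7 J/m².
ΔT = Q / C = 2.55×10^7 / 3.59×10^6 = 7.09 K.

7.1 K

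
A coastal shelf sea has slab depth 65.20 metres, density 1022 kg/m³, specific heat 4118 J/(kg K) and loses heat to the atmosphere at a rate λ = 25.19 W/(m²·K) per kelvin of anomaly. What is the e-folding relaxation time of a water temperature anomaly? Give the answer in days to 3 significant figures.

Areal heat capacity C = ρ c_p D = 1022 × 4118 × 65.20 = 2.74×10^8 J/(m²·K).
Relaxation time τ = C / λ = 2.74×10^8 / 25.19 = 1.09×10^7 s.
In days: 1.09×10^7 s / (86400 s/day) = 126 days.

126 days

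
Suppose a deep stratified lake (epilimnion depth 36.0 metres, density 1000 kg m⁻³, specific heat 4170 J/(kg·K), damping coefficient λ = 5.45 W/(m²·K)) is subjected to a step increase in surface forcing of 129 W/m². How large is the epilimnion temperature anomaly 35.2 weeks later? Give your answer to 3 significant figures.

Areal heat capacity C = ρ c_p D = 1000 × 4170 × 36.0 = 1.50×10^8 J/(m^2 K).
τ = C / λ = 1.50×10^8 / 5.45 = 2.75×10^7 s.
Equilibrium anomaly ΔT_eq = F / λ = 129 / 5.45 = 23.7 K.
t = 35.2 weeks = 2.13×10^7 s, so t/τ = 0.773.
ΔT(t) = ΔT_eq (1 − e^(−t/τ)) = 23.7 × (1 − e^−0.773) = 12.7 K.

12.7 K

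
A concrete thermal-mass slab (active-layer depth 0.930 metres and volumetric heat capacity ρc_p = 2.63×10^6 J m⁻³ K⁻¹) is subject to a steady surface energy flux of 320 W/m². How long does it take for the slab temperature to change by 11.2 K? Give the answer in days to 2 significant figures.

Areal heat capacity C = ρc_p × D = 2.63×10^6 × 0.930 = 2.45×10^6 J/(m²·K).
Time required: Δt = C ΔT / F = 2.45×10^6 × 11.2 / 320 = 85600 s.
In days: 85600 s / (86400 s/day) = 0.991 days.

0.99 days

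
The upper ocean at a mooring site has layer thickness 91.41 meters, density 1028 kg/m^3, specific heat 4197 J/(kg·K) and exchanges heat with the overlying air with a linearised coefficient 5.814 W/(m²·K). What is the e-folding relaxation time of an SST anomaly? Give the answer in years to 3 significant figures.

2.15 years

Areal heat capacity C = ρ c_p D = 1028 × 4197 × 91.41 = 3.94×10^8 J/(m^2 K).
Relaxation time τ = C / λ = 3.94×10^8 / 5.814 = 6.78×10^7 s.
In years: 6.78×10^7 s / (3.156×10^7 s/year) = 2.15 years.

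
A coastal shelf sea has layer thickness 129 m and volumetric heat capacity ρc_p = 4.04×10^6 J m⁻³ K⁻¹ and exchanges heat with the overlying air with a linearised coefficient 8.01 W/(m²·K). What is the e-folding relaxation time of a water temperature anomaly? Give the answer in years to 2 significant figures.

2.1 years

Areal heat capacity C = ρc_p × D = 4.04×10^6 × 129 = 5.21×10^8 J/(m^2 K).
Relaxation time τ = C / λ = 5.21×10^8 / 8.01 = 6.51×10^7 s.
In years: 6.51×10^7 s / (3.156×10^7 s/year) = 2.06 years.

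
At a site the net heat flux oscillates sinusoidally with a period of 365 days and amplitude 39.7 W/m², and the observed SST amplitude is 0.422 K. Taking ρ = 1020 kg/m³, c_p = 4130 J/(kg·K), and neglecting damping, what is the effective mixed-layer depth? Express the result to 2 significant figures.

110 m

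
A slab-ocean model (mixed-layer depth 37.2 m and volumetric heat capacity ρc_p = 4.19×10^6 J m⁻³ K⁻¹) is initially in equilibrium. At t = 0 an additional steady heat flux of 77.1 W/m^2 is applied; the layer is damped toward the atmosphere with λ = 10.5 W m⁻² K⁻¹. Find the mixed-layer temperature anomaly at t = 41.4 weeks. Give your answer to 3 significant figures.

5.98 K

Areal heat capacity C = ρc_p × D = 4.19×10^6 × 37.2 = 1.56×10^8 J/(m^2 K).
τ = C / λ = 1.56×10^8 / 10.5 = 1.48×10^7 s.
Equilibrium anomaly ΔT_eq = F / λ = 77.1 / 10.5 = 7.34 K.
t = 41.4 weeks = 2.50×10^7 s, so t/τ = 1.69.
ΔT(t) = ΔT_eq (1 − e^(−t/τ)) = 7.34 × (1 − e^−1.69) = 5.98 K.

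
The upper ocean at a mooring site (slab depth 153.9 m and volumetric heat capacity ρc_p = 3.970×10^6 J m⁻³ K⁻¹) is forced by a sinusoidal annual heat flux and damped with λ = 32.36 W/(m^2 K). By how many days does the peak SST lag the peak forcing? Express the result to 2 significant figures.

76 days

Areal heat capacity C = ρc_p × D = 3.970×10^6 × 153.9 = 6.11×10^8 J m⁻² K⁻¹.
ω = 2π / 3.15×10^7 s = 1.99×10^-7 s⁻¹.
Phase lag φ = arctan(Cω/λ) = arctan(122/32.36) = 1.31 rad.
Time lag = φ / ω = 1.31 / 1.99×10^-7 = 6.58×10^6 s = 76.2 days.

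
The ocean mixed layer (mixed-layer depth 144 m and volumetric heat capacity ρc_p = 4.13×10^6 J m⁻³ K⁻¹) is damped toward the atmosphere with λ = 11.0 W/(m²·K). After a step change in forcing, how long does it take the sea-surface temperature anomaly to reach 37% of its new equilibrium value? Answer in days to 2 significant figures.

290 days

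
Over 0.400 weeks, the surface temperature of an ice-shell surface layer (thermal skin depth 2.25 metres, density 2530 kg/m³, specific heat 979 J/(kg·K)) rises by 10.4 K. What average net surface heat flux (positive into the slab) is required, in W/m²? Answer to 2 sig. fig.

Areal heat capacity C = ρ c_p D = 2530 × 979 × 2.25 = 5.57×10^6 J m⁻² K⁻¹.
Required heat per unit area: Q = C ΔT = 5.57×10^6 × 10.4 = 5.80×10^7 J/m².
Flux F = Q / Δt = 5.80×10^7 / 2.42×10^5 s = 240 W/m².

240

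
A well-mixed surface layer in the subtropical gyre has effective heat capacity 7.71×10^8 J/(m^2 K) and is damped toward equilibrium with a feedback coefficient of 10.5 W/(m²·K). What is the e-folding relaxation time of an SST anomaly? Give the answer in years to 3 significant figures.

2.33 years

Areal heat capacity C = 7.71×10^8 J/(m^2 K) (given).
Relaxation time τ = C / λ = 7.71×10^8 / 10.5 = 7.34×10^7 s.
In years: 7.34×10^7 s / (3.156×10^7 s/year) = 2.33 years.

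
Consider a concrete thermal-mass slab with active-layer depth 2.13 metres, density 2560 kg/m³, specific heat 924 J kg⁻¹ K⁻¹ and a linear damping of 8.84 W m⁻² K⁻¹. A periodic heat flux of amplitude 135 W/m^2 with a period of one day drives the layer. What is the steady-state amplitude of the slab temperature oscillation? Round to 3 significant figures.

Areal heat capacity C = ρ c_p D = 2560 × 924 × 2.13 = 5.04×10^6 J/(m^2 K).
Angular frequency ω = 2π / T = 2π / 86400 s = 7.27×10^-5 s⁻¹.
√((Cω)² + λ²) = √((366)² + 8.84²) = 367 W/(m²·K).
Amplitude A = F₀ / √((Cω)²+λ²) = 135 / 367 = 0.368 K.

0.368 K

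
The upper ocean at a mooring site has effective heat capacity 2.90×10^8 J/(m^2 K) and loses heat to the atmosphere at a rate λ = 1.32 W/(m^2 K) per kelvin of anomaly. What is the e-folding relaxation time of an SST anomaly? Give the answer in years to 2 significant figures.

Areal heat capacity C = 2.90×10^8 J/(m^2 K) (given).
Relaxation time τ = C / λ = 2.90×10^8 / 1.32 = 2.20×10^8 s.
In years: 2.20×10^8 s / (3.156×10^7 s/year) = 6.96 years.

7.0 years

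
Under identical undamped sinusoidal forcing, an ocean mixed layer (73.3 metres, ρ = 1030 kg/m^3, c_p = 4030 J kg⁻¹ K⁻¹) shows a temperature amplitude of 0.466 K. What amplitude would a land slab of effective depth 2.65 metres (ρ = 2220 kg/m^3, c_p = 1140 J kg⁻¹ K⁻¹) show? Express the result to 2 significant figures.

C_ocean = 3.04×10^8 J/(m²·K); C_land = 6.71×10^6 J/(m²·K).
A ∝ 1/C ⇒ A_land = A_ocean × C_ocean/C_land = 0.466 × 45.4 = 21.1 K.

21 K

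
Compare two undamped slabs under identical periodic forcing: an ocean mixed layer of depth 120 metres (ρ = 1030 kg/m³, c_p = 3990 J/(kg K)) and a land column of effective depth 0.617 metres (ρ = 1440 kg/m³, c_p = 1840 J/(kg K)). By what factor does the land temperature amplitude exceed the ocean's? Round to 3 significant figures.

302

C_ocean = 1030 × 3990 × 120 = 4.93×10^8 J/(m²·K).
C_land = 1440 × 1840 × 0.617 = 1.63×10^6 J/(m²·K).
Undamped amplitude ∝ 1/C, so A_land/A_ocean = C_ocean/C_land = 302.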